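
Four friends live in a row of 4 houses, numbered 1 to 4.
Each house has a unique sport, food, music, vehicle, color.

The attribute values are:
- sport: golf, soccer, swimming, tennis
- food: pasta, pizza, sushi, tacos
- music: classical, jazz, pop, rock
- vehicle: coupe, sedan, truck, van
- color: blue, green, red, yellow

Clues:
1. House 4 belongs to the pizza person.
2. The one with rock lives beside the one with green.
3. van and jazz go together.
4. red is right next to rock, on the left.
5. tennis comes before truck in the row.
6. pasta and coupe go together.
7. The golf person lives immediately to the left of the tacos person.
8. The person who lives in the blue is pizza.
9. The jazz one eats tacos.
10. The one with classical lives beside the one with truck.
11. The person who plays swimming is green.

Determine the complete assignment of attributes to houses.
Solution:

House | Sport | Food | Music | Vehicle | Color
----------------------------------------------
  1   | tennis | pasta | classical | coupe | red
  2   | golf | sushi | rock | truck | yellow
  3   | swimming | tacos | jazz | van | green
  4   | soccer | pizza | pop | sedan | blue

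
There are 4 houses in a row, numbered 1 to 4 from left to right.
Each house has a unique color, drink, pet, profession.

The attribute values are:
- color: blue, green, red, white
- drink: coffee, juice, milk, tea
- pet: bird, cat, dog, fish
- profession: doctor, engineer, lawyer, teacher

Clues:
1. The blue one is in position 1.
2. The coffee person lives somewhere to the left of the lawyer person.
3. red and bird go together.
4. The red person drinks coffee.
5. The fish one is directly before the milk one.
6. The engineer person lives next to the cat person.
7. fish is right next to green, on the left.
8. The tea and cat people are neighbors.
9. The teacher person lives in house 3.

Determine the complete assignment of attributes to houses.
Solution:

House | Color | Drink | Pet | Profession
----------------------------------------
  1   | blue | tea | fish | engineer
  2   | green | milk | cat | doctor
  3   | red | coffee | bird | teacher
  4   | white | juice | dog | lawyer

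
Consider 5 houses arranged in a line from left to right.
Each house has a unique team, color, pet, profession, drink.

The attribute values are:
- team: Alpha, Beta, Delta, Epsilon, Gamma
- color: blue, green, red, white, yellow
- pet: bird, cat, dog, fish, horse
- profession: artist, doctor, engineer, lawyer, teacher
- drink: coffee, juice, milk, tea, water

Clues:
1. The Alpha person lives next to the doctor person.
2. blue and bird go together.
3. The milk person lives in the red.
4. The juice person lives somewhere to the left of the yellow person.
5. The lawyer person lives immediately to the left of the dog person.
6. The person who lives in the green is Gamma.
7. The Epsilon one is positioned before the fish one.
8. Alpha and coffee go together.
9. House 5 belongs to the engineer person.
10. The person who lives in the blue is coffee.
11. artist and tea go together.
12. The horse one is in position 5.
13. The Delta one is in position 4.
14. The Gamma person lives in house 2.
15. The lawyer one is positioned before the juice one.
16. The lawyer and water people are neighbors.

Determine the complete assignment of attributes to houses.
Solution:

House | Team | Color | Pet | Profession | Drink
-----------------------------------------------
  1   | Alpha | blue | bird | lawyer | coffee
  2   | Gamma | green | dog | doctor | water
  3   | Epsilon | white | cat | teacher | juice
  4   | Delta | yellow | fish | artist | tea
  5   | Beta | red | horse | engineer | milk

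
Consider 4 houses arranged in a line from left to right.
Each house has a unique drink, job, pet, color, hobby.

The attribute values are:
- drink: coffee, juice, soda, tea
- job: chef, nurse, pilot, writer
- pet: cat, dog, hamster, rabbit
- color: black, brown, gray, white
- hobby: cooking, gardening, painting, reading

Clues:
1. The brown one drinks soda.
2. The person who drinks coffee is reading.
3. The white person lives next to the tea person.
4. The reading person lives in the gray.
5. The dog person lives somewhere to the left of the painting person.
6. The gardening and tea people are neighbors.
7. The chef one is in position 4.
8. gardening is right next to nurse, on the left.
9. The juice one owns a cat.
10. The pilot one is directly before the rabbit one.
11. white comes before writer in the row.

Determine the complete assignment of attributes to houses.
Solution:

House | Drink | Job | Pet | Color | Hobby
-----------------------------------------
  1   | juice | pilot | cat | white | gardening
  2   | tea | nurse | rabbit | black | cooking
  3   | coffee | writer | dog | gray | reading
  4   | soda | chef | hamster | brown | painting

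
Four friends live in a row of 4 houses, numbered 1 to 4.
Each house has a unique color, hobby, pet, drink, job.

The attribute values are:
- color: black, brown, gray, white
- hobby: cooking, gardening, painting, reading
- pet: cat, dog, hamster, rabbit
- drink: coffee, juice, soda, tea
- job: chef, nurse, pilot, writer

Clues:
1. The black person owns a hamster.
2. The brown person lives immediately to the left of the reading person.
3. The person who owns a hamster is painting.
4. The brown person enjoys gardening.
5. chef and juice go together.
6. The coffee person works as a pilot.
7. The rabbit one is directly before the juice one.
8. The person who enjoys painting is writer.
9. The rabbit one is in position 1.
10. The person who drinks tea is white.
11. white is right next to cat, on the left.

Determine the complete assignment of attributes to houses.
Solution:

House | Color | Hobby | Pet | Drink | Job
-----------------------------------------
  1   | white | cooking | rabbit | tea | nurse
  2   | brown | gardening | cat | juice | chef
  3   | gray | reading | dog | coffee | pilot
  4   | black | painting | hamster | soda | writer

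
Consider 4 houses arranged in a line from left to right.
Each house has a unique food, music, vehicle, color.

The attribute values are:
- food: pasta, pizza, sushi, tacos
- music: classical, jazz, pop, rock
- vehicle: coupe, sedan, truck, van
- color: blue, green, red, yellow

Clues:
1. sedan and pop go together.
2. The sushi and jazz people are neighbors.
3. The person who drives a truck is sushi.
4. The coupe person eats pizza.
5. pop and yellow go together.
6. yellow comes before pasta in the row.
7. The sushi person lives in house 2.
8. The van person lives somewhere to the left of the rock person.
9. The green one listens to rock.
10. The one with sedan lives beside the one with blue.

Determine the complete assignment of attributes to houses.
Solution:

House | Food | Music | Vehicle | Color
--------------------------------------
  1   | tacos | pop | sedan | yellow
  2   | sushi | classical | truck | blue
  3   | pasta | jazz | van | red
  4   | pizza | rock | coupe | green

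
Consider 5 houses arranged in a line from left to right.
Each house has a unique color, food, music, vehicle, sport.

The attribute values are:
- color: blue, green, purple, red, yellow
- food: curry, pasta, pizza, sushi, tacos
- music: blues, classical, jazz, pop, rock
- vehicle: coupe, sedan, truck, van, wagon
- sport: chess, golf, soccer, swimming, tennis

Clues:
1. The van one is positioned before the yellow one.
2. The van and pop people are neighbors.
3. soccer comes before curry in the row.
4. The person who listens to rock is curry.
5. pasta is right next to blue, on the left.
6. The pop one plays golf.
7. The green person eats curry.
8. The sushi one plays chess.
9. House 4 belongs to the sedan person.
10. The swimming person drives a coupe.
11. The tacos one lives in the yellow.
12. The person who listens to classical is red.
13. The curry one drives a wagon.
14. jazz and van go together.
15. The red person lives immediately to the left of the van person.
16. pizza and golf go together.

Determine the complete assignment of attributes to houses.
Solution:

House | Color | Food | Music | Vehicle | Sport
----------------------------------------------
  1   | red | pasta | classical | coupe | swimming
  2   | blue | sushi | jazz | van | chess
  3   | purple | pizza | pop | truck | golf
  4   | yellow | tacos | blues | sedan | soccer
  5   | green | curry | rock | wagon | tennis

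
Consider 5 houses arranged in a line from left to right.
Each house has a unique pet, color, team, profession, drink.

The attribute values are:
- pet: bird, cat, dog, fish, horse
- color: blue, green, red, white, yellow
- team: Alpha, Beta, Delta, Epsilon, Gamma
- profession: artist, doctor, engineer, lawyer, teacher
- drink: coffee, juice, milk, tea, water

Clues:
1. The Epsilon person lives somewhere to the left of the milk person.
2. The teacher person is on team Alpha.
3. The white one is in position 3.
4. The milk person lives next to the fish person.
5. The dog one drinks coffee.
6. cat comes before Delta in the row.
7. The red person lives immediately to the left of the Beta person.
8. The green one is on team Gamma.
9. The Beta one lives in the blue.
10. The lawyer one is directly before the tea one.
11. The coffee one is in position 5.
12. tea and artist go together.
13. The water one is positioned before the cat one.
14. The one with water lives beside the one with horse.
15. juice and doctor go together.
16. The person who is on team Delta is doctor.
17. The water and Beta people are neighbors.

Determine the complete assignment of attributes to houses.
Solution:

House | Pet | Color | Team | Profession | Drink
-----------------------------------------------
  1   | bird | red | Epsilon | lawyer | water
  2   | horse | blue | Beta | artist | tea
  3   | cat | white | Alpha | teacher | milk
  4   | fish | yellow | Delta | doctor | juice
  5   | dog | green | Gamma | engineer | coffee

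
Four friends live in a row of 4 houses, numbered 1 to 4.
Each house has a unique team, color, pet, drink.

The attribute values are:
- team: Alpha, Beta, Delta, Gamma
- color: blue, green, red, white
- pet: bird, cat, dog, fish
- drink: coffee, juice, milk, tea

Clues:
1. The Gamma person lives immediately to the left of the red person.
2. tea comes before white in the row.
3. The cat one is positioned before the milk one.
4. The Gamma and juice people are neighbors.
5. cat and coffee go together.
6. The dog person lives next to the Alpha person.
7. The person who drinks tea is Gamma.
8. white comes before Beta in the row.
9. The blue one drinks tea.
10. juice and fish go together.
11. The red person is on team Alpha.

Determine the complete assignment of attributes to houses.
Solution:

House | Team | Color | Pet | Drink
----------------------------------
  1   | Gamma | blue | dog | tea
  2   | Alpha | red | fish | juice
  3   | Delta | white | cat | coffee
  4   | Beta | green | bird | milk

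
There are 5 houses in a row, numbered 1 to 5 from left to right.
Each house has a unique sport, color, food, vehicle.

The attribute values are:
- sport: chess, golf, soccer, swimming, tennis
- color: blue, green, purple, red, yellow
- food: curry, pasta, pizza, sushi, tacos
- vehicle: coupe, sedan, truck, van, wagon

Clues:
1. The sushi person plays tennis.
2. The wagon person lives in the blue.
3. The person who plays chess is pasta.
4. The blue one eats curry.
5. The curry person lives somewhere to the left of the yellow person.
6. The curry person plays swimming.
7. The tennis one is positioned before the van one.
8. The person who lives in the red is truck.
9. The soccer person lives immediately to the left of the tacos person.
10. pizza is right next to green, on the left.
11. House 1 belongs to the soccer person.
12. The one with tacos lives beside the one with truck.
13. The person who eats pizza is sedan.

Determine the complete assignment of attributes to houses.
Solution:

House | Sport | Color | Food | Vehicle
--------------------------------------
  1   | soccer | purple | pizza | sedan
  2   | golf | green | tacos | coupe
  3   | tennis | red | sushi | truck
  4   | swimming | blue | curry | wagon
  5   | chess | yellow | pasta | van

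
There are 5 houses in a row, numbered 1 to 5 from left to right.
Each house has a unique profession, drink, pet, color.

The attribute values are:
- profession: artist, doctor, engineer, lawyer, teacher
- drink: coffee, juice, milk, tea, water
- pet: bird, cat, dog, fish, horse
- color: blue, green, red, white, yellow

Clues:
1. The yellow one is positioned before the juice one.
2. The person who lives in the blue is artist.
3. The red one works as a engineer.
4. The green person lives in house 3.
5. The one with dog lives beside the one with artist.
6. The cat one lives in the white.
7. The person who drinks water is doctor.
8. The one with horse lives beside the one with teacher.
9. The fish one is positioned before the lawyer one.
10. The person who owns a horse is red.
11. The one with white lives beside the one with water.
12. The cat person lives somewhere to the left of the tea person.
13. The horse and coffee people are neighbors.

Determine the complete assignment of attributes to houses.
Solution:

House | Profession | Drink | Pet | Color
----------------------------------------
  1   | engineer | milk | horse | red
  2   | teacher | coffee | cat | white
  3   | doctor | water | fish | green
  4   | lawyer | tea | dog | yellow
  5   | artist | juice | bird | blue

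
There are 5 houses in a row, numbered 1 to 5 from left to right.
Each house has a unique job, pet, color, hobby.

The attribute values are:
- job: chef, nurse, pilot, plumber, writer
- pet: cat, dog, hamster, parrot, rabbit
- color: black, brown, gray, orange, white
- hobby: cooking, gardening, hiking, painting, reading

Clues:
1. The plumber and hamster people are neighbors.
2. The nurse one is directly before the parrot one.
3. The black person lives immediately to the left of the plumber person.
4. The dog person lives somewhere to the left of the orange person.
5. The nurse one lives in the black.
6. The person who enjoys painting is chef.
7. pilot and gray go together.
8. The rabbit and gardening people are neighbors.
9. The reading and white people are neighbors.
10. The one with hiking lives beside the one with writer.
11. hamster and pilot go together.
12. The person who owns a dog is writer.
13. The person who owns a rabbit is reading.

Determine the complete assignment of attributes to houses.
Solution:

House | Job | Pet | Color | Hobby
---------------------------------
  1   | nurse | rabbit | black | reading
  2   | plumber | parrot | white | gardening
  3   | pilot | hamster | gray | hiking
  4   | writer | dog | brown | cooking
  5   | chef | cat | orange | painting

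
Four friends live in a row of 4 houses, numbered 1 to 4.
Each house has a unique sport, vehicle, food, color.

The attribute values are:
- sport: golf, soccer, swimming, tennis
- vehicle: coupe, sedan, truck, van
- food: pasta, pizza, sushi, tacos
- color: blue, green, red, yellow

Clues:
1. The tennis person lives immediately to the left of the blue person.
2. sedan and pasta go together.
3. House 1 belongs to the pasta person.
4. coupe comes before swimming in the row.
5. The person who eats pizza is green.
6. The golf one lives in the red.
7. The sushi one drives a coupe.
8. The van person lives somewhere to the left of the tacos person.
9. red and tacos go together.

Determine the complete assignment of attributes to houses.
Solution:

House | Sport | Vehicle | Food | Color
--------------------------------------
  1   | tennis | sedan | pasta | yellow
  2   | soccer | coupe | sushi | blue
  3   | swimming | van | pizza | green
  4   | golf | truck | tacos | red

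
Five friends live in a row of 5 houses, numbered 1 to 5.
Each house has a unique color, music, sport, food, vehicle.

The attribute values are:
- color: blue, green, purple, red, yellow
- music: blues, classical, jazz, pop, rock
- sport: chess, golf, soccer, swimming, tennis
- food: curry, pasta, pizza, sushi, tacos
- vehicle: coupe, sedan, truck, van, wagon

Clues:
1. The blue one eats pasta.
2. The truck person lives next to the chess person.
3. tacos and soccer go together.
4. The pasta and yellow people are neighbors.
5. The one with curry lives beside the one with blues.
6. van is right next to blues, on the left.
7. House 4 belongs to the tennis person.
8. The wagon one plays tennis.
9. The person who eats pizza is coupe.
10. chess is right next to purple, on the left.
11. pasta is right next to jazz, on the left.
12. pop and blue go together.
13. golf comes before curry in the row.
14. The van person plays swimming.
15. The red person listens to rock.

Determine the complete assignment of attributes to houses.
Solution:

House | Color | Music | Sport | Food | Vehicle
----------------------------------------------
  1   | blue | pop | golf | pasta | truck
  2   | yellow | jazz | chess | pizza | coupe
  3   | purple | classical | swimming | curry | van
  4   | green | blues | tennis | sushi | wagon
  5   | red | rock | soccer | tacos | sedan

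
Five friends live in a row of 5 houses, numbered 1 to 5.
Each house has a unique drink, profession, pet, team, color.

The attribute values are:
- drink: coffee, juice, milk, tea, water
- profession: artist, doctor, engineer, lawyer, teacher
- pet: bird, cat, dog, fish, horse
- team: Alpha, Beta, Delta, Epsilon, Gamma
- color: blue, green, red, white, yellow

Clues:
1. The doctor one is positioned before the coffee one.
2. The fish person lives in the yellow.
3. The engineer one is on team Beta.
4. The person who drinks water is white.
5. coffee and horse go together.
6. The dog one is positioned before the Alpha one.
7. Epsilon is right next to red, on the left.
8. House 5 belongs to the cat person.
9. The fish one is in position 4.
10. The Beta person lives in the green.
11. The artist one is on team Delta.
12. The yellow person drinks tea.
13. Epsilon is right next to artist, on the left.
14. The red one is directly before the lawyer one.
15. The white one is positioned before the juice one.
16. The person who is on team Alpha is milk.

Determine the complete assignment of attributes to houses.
Solution:

House | Drink | Profession | Pet | Team | Color
-----------------------------------------------
  1   | water | doctor | dog | Epsilon | white
  2   | coffee | artist | horse | Delta | red
  3   | milk | lawyer | bird | Alpha | blue
  4   | tea | teacher | fish | Gamma | yellow
  5   | juice | engineer | cat | Beta | green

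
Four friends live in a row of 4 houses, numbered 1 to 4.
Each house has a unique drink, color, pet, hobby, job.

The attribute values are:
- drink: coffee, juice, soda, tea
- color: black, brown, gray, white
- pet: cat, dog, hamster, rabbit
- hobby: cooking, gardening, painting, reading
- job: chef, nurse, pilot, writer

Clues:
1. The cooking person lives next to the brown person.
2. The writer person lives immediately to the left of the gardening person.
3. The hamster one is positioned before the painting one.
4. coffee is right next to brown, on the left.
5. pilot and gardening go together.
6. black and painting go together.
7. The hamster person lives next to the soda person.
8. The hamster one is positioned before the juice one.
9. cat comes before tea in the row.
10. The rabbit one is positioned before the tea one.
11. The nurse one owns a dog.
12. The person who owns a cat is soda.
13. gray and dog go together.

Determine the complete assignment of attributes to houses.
Solution:

House | Drink | Color | Pet | Hobby | Job
-----------------------------------------
  1   | coffee | white | hamster | cooking | writer
  2   | soda | brown | cat | gardening | pilot
  3   | juice | black | rabbit | painting | chef
  4   | tea | gray | dog | reading | nurse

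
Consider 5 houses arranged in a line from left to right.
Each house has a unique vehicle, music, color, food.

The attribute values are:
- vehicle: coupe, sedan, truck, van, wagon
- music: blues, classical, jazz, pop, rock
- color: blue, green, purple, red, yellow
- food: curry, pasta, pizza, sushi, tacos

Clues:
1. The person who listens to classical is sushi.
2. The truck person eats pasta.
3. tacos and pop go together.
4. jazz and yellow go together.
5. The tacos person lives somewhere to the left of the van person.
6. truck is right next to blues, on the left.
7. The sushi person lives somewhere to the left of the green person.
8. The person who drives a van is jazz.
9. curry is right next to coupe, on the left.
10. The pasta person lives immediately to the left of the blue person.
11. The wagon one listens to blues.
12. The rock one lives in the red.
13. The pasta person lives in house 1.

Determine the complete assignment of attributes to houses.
Solution:

House | Vehicle | Music | Color | Food
--------------------------------------
  1   | truck | rock | red | pasta
  2   | wagon | blues | blue | curry
  3   | coupe | classical | purple | sushi
  4   | sedan | pop | green | tacos
  5   | van | jazz | yellow | pizza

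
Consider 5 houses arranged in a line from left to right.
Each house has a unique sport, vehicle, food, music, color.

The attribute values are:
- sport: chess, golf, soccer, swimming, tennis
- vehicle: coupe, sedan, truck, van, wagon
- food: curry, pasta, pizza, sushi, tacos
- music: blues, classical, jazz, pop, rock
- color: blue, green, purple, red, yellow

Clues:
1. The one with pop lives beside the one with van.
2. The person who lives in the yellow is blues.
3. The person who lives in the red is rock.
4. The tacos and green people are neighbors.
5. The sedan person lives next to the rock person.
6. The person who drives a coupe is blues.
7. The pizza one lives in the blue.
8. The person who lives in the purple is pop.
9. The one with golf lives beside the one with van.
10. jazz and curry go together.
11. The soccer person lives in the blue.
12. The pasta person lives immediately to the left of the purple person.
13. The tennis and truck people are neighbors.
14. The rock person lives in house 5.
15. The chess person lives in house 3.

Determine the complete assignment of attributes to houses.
Solution:

House | Sport | Vehicle | Food | Music | Color
----------------------------------------------
  1   | tennis | coupe | pasta | blues | yellow
  2   | golf | truck | tacos | pop | purple
  3   | chess | van | curry | jazz | green
  4   | soccer | sedan | pizza | classical | blue
  5   | swimming | wagon | sushi | rock | red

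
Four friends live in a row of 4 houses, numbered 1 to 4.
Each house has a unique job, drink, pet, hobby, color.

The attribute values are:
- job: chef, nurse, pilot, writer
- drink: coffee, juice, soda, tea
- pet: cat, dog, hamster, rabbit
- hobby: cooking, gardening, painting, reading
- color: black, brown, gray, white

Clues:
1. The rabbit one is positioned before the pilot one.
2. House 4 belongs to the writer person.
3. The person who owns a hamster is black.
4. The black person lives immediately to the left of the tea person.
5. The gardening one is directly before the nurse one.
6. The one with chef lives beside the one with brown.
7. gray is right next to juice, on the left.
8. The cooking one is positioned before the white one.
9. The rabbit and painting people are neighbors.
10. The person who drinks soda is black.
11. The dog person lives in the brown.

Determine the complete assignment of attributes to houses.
Solution:

House | Job | Drink | Pet | Hobby | Color
-----------------------------------------
  1   | chef | coffee | rabbit | gardening | gray
  2   | nurse | juice | dog | painting | brown
  3   | pilot | soda | hamster | cooking | black
  4   | writer | tea | cat | reading | white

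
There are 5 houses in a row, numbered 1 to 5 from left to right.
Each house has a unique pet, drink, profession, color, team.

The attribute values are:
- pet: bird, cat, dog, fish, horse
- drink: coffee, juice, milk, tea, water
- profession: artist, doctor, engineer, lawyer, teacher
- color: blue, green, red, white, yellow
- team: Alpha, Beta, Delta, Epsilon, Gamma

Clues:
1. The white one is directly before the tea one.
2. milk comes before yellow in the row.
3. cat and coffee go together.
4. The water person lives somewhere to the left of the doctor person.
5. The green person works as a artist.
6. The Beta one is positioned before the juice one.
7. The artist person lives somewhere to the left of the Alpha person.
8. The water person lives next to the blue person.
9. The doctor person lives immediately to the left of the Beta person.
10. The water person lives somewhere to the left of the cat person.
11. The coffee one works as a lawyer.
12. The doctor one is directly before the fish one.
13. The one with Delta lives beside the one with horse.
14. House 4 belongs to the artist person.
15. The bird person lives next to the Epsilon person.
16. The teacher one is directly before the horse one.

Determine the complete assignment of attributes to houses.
Solution:

House | Pet | Drink | Profession | Color | Team
-----------------------------------------------
  1   | bird | water | teacher | white | Delta
  2   | horse | tea | doctor | blue | Epsilon
  3   | fish | milk | engineer | red | Beta
  4   | dog | juice | artist | green | Gamma
  5   | cat | coffee | lawyer | yellow | Alpha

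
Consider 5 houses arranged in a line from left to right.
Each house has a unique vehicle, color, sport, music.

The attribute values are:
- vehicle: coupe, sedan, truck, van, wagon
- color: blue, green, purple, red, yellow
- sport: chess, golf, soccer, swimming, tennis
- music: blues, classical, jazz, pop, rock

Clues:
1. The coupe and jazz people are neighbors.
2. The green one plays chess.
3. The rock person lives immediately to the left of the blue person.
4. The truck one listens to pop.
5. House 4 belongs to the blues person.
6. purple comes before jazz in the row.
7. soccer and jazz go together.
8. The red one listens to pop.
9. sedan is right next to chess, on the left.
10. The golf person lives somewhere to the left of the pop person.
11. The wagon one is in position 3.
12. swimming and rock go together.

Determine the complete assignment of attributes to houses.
Solution:

House | Vehicle | Color | Sport | Music
---------------------------------------
  1   | coupe | purple | swimming | rock
  2   | sedan | blue | soccer | jazz
  3   | wagon | green | chess | classical
  4   | van | yellow | golf | blues
  5   | truck | red | tennis | pop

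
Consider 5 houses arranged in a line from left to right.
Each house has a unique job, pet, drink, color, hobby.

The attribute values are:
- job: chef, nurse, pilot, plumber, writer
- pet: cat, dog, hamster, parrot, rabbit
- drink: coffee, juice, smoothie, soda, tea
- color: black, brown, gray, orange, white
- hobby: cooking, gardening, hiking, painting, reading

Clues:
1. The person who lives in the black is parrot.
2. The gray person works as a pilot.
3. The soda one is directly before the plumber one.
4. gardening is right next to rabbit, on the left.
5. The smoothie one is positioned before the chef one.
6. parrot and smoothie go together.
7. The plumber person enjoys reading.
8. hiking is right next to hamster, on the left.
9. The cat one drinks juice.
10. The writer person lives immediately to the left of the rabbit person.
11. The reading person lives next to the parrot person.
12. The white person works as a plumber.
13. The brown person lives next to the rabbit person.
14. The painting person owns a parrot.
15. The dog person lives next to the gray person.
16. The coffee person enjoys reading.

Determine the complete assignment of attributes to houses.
Solution:

House | Job | Pet | Drink | Color | Hobby
-----------------------------------------
  1   | writer | dog | tea | brown | gardening
  2   | pilot | rabbit | soda | gray | hiking
  3   | plumber | hamster | coffee | white | reading
  4   | nurse | parrot | smoothie | black | painting
  5   | chef | cat | juice | orange | cooking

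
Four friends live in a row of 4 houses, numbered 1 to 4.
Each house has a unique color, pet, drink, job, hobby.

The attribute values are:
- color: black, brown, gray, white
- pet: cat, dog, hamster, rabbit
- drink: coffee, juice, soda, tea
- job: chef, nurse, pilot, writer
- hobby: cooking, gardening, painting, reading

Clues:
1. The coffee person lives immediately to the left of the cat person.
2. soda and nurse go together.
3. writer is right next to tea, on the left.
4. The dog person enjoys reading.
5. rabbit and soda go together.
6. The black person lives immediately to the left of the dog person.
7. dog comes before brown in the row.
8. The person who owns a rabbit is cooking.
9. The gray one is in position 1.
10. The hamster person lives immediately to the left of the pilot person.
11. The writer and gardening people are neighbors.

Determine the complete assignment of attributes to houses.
Solution:

House | Color | Pet | Drink | Job | Hobby
-----------------------------------------
  1   | gray | hamster | coffee | writer | painting
  2   | black | cat | tea | pilot | gardening
  3   | white | dog | juice | chef | reading
  4   | brown | rabbit | soda | nurse | cooking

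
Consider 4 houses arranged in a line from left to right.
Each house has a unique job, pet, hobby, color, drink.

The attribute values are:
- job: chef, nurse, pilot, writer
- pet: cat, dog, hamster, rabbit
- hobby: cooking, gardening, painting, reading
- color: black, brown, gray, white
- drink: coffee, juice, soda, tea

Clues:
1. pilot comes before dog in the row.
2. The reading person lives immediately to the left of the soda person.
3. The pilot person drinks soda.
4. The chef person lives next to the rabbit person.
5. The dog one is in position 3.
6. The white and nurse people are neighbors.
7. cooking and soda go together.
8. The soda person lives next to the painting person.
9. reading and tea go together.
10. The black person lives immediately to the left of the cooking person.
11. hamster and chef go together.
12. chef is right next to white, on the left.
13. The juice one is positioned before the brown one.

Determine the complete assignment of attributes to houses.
Solution:

House | Job | Pet | Hobby | Color | Drink
-----------------------------------------
  1   | chef | hamster | reading | black | tea
  2   | pilot | rabbit | cooking | white | soda
  3   | nurse | dog | painting | gray | juice
  4   | writer | cat | gardening | brown | coffee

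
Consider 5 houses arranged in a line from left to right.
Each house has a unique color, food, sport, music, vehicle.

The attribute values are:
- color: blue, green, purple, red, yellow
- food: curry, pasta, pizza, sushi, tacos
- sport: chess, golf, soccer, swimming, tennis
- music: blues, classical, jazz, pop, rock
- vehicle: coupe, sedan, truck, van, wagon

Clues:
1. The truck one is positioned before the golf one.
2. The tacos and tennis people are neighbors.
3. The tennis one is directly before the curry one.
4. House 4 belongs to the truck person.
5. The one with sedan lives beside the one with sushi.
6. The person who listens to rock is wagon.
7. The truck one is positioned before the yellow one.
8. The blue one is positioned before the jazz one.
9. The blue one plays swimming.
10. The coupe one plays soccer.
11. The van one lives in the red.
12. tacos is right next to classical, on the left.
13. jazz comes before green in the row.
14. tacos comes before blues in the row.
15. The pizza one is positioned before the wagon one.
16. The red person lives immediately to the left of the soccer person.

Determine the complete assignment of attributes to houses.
Solution:

House | Color | Food | Sport | Music | Vehicle
----------------------------------------------
  1   | blue | tacos | swimming | pop | sedan
  2   | red | sushi | tennis | classical | van
  3   | purple | curry | soccer | jazz | coupe
  4   | green | pizza | chess | blues | truck
  5   | yellow | pasta | golf | rock | wagon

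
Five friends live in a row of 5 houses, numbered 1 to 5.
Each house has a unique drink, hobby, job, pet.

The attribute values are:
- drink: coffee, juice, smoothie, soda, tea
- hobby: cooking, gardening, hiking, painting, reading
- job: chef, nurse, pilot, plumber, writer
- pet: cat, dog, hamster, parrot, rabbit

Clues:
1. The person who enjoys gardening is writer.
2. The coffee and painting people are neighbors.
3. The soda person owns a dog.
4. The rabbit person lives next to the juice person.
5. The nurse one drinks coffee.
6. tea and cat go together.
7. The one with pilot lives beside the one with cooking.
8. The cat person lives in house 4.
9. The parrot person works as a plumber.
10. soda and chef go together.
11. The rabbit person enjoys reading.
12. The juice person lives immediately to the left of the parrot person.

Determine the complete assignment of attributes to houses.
Solution:

House | Drink | Hobby | Job | Pet
---------------------------------
  1   | coffee | reading | nurse | rabbit
  2   | juice | painting | pilot | hamster
  3   | smoothie | cooking | plumber | parrot
  4   | tea | gardening | writer | cat
  5   | soda | hiking | chef | dog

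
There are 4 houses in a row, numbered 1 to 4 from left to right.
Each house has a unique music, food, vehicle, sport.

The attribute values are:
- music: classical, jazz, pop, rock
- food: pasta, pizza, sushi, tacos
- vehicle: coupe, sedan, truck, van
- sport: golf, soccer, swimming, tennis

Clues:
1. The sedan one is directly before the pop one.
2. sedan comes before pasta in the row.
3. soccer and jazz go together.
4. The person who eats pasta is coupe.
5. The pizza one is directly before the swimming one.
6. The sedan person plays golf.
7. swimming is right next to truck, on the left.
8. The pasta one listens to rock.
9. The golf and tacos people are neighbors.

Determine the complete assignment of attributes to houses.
Solution:

House | Music | Food | Vehicle | Sport
--------------------------------------
  1   | classical | pizza | sedan | golf
  2   | pop | tacos | van | swimming
  3   | jazz | sushi | truck | soccer
  4   | rock | pasta | coupe | tennis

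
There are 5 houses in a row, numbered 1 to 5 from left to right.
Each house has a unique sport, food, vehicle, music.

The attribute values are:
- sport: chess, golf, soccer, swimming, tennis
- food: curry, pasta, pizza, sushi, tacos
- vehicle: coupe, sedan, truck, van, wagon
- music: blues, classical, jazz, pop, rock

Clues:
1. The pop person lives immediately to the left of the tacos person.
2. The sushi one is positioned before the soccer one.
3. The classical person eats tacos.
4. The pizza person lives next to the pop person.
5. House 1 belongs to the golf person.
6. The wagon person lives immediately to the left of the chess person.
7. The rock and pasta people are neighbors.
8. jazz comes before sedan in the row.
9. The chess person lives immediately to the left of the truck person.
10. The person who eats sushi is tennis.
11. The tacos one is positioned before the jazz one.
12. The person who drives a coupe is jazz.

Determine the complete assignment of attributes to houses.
Solution:

House | Sport | Food | Vehicle | Music
--------------------------------------
  1   | golf | pizza | wagon | rock
  2   | chess | pasta | van | pop
  3   | swimming | tacos | truck | classical
  4   | tennis | sushi | coupe | jazz
  5   | soccer | curry | sedan | blues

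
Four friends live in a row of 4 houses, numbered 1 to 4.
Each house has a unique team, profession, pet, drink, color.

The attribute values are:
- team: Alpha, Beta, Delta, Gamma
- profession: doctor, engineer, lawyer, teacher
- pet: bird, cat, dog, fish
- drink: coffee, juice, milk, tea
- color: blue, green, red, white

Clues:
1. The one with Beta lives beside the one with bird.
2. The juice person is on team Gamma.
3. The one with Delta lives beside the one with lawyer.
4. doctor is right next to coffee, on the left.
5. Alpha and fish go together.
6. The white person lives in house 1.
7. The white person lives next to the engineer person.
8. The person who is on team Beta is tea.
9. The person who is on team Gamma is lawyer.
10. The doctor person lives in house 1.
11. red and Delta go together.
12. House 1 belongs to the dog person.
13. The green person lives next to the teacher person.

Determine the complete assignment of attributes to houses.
Solution:

House | Team | Profession | Pet | Drink | Color
-----------------------------------------------
  1   | Beta | doctor | dog | tea | white
  2   | Delta | engineer | bird | coffee | red
  3   | Gamma | lawyer | cat | juice | green
  4   | Alpha | teacher | fish | milk | blue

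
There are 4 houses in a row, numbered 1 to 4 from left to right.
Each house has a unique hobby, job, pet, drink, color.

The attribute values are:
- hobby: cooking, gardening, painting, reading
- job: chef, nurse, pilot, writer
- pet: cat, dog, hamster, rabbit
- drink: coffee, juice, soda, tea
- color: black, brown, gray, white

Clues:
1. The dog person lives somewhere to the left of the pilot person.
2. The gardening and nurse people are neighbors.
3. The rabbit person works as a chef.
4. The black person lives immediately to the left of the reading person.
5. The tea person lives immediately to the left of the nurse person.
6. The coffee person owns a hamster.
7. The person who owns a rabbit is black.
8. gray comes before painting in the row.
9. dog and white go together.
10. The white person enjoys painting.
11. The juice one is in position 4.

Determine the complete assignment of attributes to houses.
Solution:

House | Hobby | Job | Pet | Drink | Color
-----------------------------------------
  1   | gardening | chef | rabbit | tea | black
  2   | reading | nurse | hamster | coffee | gray
  3   | painting | writer | dog | soda | white
  4   | cooking | pilot | cat | juice | brown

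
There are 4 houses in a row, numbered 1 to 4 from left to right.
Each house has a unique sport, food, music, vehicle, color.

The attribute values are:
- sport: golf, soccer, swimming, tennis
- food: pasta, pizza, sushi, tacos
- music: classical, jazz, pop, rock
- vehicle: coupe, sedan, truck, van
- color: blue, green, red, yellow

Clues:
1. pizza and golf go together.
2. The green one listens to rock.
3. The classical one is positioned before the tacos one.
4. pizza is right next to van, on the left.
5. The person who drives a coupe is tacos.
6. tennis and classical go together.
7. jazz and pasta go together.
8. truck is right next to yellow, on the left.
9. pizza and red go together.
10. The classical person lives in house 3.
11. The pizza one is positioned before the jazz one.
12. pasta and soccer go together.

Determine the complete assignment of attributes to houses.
Solution:

House | Sport | Food | Music | Vehicle | Color
----------------------------------------------
  1   | golf | pizza | pop | truck | red
  2   | soccer | pasta | jazz | van | yellow
  3   | tennis | sushi | classical | sedan | blue
  4   | swimming | tacos | rock | coupe | green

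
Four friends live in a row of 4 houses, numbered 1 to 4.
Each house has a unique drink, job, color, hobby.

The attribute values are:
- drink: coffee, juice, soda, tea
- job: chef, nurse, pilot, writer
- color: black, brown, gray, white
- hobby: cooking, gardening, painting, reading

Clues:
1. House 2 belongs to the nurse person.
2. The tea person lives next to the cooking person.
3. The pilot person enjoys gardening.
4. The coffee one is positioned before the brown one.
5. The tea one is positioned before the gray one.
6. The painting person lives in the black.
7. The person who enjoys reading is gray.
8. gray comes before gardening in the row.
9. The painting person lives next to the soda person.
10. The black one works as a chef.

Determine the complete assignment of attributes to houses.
Solution:

House | Drink | Job | Color | Hobby
-----------------------------------
  1   | tea | chef | black | painting
  2   | soda | nurse | white | cooking
  3   | coffee | writer | gray | reading
  4   | juice | pilot | brown | gardening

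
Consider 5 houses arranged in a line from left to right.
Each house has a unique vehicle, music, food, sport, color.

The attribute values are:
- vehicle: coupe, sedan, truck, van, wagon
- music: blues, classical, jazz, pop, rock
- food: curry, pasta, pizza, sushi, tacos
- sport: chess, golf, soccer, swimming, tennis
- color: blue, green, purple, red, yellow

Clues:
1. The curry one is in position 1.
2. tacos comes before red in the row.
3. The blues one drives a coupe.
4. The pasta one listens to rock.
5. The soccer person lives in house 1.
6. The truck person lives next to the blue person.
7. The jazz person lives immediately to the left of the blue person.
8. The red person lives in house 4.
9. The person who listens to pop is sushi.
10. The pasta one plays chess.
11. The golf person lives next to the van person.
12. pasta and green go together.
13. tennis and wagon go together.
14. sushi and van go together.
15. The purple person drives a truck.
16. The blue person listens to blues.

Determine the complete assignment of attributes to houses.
Solution:

House | Vehicle | Music | Food | Sport | Color
----------------------------------------------
  1   | truck | jazz | curry | soccer | purple
  2   | coupe | blues | tacos | golf | blue
  3   | van | pop | sushi | swimming | yellow
  4   | wagon | classical | pizza | tennis | red
  5   | sedan | rock | pasta | chess | green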